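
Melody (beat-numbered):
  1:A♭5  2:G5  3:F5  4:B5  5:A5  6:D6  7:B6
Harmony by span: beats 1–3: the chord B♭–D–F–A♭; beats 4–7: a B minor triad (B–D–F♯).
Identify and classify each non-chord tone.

The harmony at that moment is B♭ dominant seventh chord (B♭, D, F, A♭); G5 is not a chord tone.
It is approached by step down from A♭5 and left by step down to F5.
Step in, step out in the same direction — a passing tone.
The harmony at that moment is B minor triad (B, D, F♯); A5 is not a chord tone.
It is approached by step down from B5 and left by leap up to D6.
Step in, leap out — an escape tone.

G5 (beat 2) — passing tone; A5 (beat 5) — escape tone.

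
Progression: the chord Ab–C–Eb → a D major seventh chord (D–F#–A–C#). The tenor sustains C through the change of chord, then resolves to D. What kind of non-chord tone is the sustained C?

The harmony at that moment is D major seventh chord (D, F#, A, C#); C is not a chord tone.
It is held over (the same pitch as the preceding C) and left by step up to D.
Held over from the previous chord and resolving up by step — a retardation.

C is a retardation.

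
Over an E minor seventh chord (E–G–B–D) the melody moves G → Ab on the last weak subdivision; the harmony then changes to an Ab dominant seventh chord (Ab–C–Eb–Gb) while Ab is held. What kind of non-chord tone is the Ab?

Ab is an anticipation.

The harmony at that moment is E minor seventh chord (E, G, B, D); Ab is not a chord tone.
It is approached by step up from G and then sustained as the same pitch into the next harmony.
Arriving early and becoming a chord tone when the harmony changes — an anticipation.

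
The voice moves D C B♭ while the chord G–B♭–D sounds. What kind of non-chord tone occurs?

C is a passing tone.

The harmony at that moment is G minor triad (G, B♭, D); C is not a chord tone.
It is approached by step down from D and left by step down to B♭.
Step in, step out in the same direction — a passing tone.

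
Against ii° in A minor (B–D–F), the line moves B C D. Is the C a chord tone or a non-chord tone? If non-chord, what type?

Non-chord tone — a passing tone.

The harmony at that moment is B diminished triad (B, D, F); C is not a chord tone.
It is approached by step up from B and left by step up to D.
Step in, step out in the same direction — a passing tone.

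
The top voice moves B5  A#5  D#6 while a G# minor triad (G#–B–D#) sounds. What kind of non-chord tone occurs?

The harmony at that moment is G# minor triad (G#, B, D#); A#5 is not a chord tone.
It is approached by step down from B5 and left by leap up to D#6.
Step in, leap out — an escape tone.

A#5 is an escape tone.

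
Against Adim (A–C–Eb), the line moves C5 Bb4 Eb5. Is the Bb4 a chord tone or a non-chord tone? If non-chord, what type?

The harmony at that moment is A diminished triad (A, C, Eb); Bb4 is not a chord tone.
It is approached by step down from C5 and left by leap up to Eb5.
Step in, leap out — an escape tone.

Non-chord tone — an escape tone.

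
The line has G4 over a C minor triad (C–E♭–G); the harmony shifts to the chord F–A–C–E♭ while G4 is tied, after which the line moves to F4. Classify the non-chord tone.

G4 is a suspension.

The harmony at that moment is F dominant seventh chord (F, A, C, E♭); G4 is not a chord tone.
It is held over (the same pitch as the preceding G4) and left by step down to F4.
Held over from the previous chord and resolving down by step — a suspension.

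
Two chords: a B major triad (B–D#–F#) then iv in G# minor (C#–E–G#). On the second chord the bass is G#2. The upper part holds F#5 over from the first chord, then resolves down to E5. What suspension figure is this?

7–6 suspension.

At the second chord the bass is G#2. The suspended F#5 lies a seventh above the bass; after resolving down by step to E5, the interval above the bass becomes a sixth.
Suspension figures are named by those two intervals: 7–6.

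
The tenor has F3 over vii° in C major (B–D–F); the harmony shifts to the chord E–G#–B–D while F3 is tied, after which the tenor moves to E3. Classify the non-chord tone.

F3 is a suspension.

The harmony at that moment is E dominant seventh chord (E, G#, B, D); F3 is not a chord tone.
It is held over (the same pitch as the preceding F3) and left by step down to E3.
Held over from the previous chord and resolving down by step — a suspension.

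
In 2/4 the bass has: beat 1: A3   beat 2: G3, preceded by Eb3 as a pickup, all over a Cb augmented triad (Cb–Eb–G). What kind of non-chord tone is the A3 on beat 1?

The harmony at that moment is Cb augmented triad (Cb, Eb, G); A3 is not a chord tone.
It is approached by leap up from Eb3 and left by step down to G3.
Leap in, step out, metrically accented — an appoggiatura.

Appoggiatura.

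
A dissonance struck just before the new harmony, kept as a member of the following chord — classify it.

Anticipation.

Approach: ahead of the chord change (typically by step), so it is dissonant against the current harmony. Departure: none — the same pitch is restated or held and is a chord tone of the new harmony.
Dissonant first, consonant once the harmony catches up: the note simply arrives early — an anticipation. (The reverse timing, consonant first and dissonant after the change, would be a suspension or retardation.)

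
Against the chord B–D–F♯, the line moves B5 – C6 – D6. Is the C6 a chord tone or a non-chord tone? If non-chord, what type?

Non-chord tone — a passing tone.

The harmony at that moment is B minor triad (B, D, F♯); C6 is not a chord tone.
It is approached by step up from B5 and left by step up to D6.
Step in, step out in the same direction — a passing tone.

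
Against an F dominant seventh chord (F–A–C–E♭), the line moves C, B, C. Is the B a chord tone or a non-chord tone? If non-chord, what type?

The harmony at that moment is F dominant seventh chord (F, A, C, E♭); B is not a chord tone.
It is approached by step down from C and left by step up to C.
Step away and step back to the same note — a neighbor tone (lower neighbor).

Non-chord tone — a neighbor tone.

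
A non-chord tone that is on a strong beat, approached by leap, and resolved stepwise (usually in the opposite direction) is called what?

Appoggiatura.

Approach: by leap. Departure: by step. Metric position: strong.
Leap in, step out, in a metrically strong position — an appoggiatura. (It is the mirror image of the escape tone, which steps in and leaps out from a weak position.)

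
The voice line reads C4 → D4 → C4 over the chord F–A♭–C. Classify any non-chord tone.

The harmony at that moment is F minor triad (F, A♭, C); D4 is not a chord tone.
It is approached by step up from C4 and left by step down to C4.
Step away and step back to the same note — a neighbor tone (upper neighbor).

D4 is a neighbor tone.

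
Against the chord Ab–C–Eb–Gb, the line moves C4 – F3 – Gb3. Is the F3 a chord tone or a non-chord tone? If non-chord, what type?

Non-chord tone — an appoggiatura.

The harmony at that moment is Ab dominant seventh chord (Ab, C, Eb, Gb); F3 is not a chord tone.
It is approached by leap down from C4 and left by step up to Gb3.
Leap in, step out — an appoggiatura.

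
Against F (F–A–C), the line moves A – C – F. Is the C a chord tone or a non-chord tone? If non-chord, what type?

Chord tone (the fifth of F major triad).

F major triad contains F, A, C; C is the fifth, so it is a chord tone.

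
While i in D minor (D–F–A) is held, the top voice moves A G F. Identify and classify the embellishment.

G is a passing tone.

The harmony at that moment is D minor triad (D, F, A); G is not a chord tone.
It is approached by step down from A and left by step down to F.
Step in, step out in the same direction — a passing tone.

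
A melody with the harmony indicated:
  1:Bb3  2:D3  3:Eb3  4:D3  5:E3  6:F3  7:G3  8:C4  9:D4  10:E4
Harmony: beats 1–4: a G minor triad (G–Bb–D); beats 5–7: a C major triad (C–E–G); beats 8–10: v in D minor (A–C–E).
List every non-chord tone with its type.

Eb3 (beat 3) — neighbor tone; F3 (beat 6) — passing tone; D4 (beat 9) — passing tone.

The harmony at that moment is G minor triad (G, Bb, D); Eb3 is not a chord tone.
It is approached by step up from D3 and left by step down to D3.
Step away and step back to the same note — a neighbor tone (upper neighbor).
The harmony at that moment is C major triad (C, E, G); F3 is not a chord tone.
It is approached by step up from E3 and left by step up to G3.
Step in, step out in the same direction — a passing tone.
The harmony at that moment is A minor triad (A, C, E); D4 is not a chord tone.
It is approached by step up from C4 and left by step up to E4.
Step in, step out in the same direction — a passing tone.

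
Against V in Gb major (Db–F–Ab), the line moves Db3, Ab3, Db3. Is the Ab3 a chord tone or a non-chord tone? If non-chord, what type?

Db major triad contains Db, F, Ab; Ab is the fifth, so it is a chord tone.

Chord tone (the fifth of Db major triad).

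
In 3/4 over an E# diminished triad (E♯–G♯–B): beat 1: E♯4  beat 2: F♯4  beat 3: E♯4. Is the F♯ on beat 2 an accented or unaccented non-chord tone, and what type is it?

The harmony at that moment is E♯ diminished triad (E♯, G♯, B); F♯4 is not a chord tone.
It is approached by step up from E♯4 and left by step down to E♯4.
Step away and step back to the same note — a neighbor tone (upper neighbor).
It falls on a weak beat, so it is unaccented.

Unaccented neighbor tone.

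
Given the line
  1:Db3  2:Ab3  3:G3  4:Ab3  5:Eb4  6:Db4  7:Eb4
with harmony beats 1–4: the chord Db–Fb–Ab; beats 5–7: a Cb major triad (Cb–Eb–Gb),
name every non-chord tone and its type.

G3 (beat 3) — neighbor tone; Db4 (beat 6) — neighbor tone.

The harmony at that moment is Db minor triad (Db, Fb, Ab); G3 is not a chord tone.
It is approached by step down from Ab3 and left by step up to Ab3.
Step away and step back to the same note — a neighbor tone (lower neighbor).
The harmony at that moment is Cb major triad (Cb, Eb, Gb); Db4 is not a chord tone.
It is approached by step down from Eb4 and left by step up to Eb4.
Step away and step back to the same note — a neighbor tone (lower neighbor).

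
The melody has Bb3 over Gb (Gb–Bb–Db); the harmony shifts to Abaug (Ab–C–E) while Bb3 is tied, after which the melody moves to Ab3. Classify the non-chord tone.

The harmony at that moment is Ab augmented triad (Ab, C, E); Bb3 is not a chord tone.
It is held over (the same pitch as the preceding Bb3) and left by step down to Ab3.
Held over from the previous chord and resolving down by step — a suspension.

Bb3 is a suspension.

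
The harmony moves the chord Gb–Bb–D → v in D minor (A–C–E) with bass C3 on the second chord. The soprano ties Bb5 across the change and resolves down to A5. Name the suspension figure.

7–6 suspension.

At the second chord the bass is C3. The suspended Bb5 lies a seventh above the bass; after resolving down by step to A5, the interval above the bass becomes a sixth.
Suspension figures are named by those two intervals: 7–6.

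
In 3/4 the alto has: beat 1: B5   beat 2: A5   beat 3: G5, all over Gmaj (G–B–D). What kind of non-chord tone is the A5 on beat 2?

The harmony at that moment is G major triad (G, B, D); A5 is not a chord tone.
It is approached by step down from B5 and left by step down to G5.
Step in, step out in the same direction — a passing tone.

Passing tone.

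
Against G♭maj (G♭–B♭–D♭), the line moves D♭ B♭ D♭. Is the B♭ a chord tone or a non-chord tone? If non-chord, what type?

Gb major triad contains G♭, B♭, D♭; B♭ is the third, so it is a chord tone.

Chord tone (the third of Gb major triad).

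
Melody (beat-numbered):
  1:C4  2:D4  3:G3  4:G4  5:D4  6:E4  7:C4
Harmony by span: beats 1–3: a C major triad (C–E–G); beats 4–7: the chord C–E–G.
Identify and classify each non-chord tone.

The harmony at that moment is C major triad (C, E, G); D4 is not a chord tone.
It is approached by step up from C4 and left by leap down to G3.
Step in, leap out — an escape tone.
The harmony at that moment is C major triad (C, E, G); D4 is not a chord tone.
It is approached by leap down from G4 and left by step up to E4.
Leap in, step out — an appoggiatura.

D4 (beat 2) — escape tone; D4 (beat 5) — appoggiatura.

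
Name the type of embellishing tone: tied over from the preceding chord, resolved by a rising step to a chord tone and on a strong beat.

Approach: by preparation — the pitch is first a chord tone, then held (tied or repeated) while the harmony changes under it. Departure: up by step. Metric position: strong.
A prepared dissonance that resolves upward by step — a retardation. (The same figure resolving downward would be a suspension.)

Retardation.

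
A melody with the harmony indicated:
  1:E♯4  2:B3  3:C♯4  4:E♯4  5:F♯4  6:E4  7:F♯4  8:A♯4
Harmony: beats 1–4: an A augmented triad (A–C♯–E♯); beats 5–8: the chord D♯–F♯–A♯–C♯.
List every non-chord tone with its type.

The harmony at that moment is A augmented triad (A, C♯, E♯); B3 is not a chord tone.
It is approached by leap down from E♯4 and left by step up to C♯4.
Leap in, step out — an appoggiatura.
The harmony at that moment is D♯ minor seventh chord (D♯, F♯, A♯, C♯); E4 is not a chord tone.
It is approached by step down from F♯4 and left by step up to F♯4.
Step away and step back to the same note — a neighbor tone (lower neighbor).

B3 (beat 2) — appoggiatura; E4 (beat 6) — neighbor tone.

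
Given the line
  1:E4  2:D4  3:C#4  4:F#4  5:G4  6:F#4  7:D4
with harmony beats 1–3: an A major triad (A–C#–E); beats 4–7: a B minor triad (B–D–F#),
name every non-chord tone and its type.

The harmony at that moment is A major triad (A, C#, E); D4 is not a chord tone.
It is approached by step down from E4 and left by step down to C#4.
Step in, step out in the same direction — a passing tone.
The harmony at that moment is B minor triad (B, D, F#); G4 is not a chord tone.
It is approached by step up from F#4 and left by step down to F#4.
Step away and step back to the same note — a neighbor tone (upper neighbor).

D4 (beat 2) — passing tone; G4 (beat 5) — neighbor tone.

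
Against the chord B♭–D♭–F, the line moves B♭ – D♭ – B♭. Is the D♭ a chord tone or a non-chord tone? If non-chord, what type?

Chord tone (the third of Bb minor triad).

Bb minor triad contains B♭, D♭, F; D♭ is the third, so it is a chord tone.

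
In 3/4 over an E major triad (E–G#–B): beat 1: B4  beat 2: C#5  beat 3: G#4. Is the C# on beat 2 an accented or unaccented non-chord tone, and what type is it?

The harmony at that moment is E major triad (E, G#, B); C#5 is not a chord tone.
It is approached by step up from B4 and left by leap down to G#4.
Step in, leap out — an escape tone.
It falls on a weak beat, so it is unaccented.

Unaccented escape tone.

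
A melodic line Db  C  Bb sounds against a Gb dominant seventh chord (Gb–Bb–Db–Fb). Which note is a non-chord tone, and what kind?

The harmony at that moment is Gb dominant seventh chord (Gb, Bb, Db, Fb); C is not a chord tone.
It is approached by step down from Db and left by step down to Bb.
Step in, step out in the same direction — a passing tone.

C is a passing tone.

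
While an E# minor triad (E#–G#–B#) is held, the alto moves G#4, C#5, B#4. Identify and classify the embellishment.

The harmony at that moment is E# minor triad (E#, G#, B#); C#5 is not a chord tone.
It is approached by leap up from G#4 and left by step down to B#4.
Leap in, step out — an appoggiatura.

C#5 is an appoggiatura.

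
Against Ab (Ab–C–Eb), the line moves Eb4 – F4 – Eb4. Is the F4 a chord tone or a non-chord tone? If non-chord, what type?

Non-chord tone — a neighbor tone.

The harmony at that moment is Ab major triad (Ab, C, Eb); F4 is not a chord tone.
It is approached by step up from Eb4 and left by step down to Eb4.
Step away and step back to the same note — a neighbor tone (upper neighbor).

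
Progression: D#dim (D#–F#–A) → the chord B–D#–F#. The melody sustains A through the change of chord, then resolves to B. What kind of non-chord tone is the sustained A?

The harmony at that moment is B major triad (B, D#, F#); A is not a chord tone.
It is held over (the same pitch as the preceding A) and left by step up to B.
Held over from the previous chord and resolving up by step — a retardation.

A is a retardation.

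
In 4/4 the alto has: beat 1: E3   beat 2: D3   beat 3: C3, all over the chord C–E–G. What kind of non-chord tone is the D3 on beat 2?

Passing tone.

The harmony at that moment is C major triad (C, E, G); D3 is not a chord tone.
It is approached by step down from E3 and left by step down to C3.
Step in, step out in the same direction — a passing tone.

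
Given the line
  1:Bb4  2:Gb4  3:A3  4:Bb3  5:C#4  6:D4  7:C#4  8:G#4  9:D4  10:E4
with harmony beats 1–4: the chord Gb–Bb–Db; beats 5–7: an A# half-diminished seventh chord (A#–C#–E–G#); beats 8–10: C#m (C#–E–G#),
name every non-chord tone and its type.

The harmony at that moment is Gb major triad (Gb, Bb, Db); A3 is not a chord tone.
It is approached by leap down from Gb4 and left by step up to Bb3.
Leap in, step out — an appoggiatura.
The harmony at that moment is A# half-diminished seventh chord (A#, C#, E, G#); D4 is not a chord tone.
It is approached by step up from C#4 and left by step down to C#4.
Step away and step back to the same note — a neighbor tone (upper neighbor).
The harmony at that moment is C# minor triad (C#, E, G#); D4 is not a chord tone.
It is approached by leap down from G#4 and left by step up to E4.
Leap in, step out — an appoggiatura.

A3 (beat 3) — appoggiatura; D4 (beat 6) — neighbor tone; D4 (beat 9) — appoggiatura.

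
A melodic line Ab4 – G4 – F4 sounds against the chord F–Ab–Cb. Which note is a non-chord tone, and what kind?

The harmony at that moment is F diminished triad (F, Ab, Cb); G4 is not a chord tone.
It is approached by step down from Ab4 and left by step down to F4.
Step in, step out in the same direction — a passing tone.

G4 is a passing tone.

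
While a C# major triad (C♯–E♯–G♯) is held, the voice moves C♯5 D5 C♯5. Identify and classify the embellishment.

The harmony at that moment is C♯ major triad (C♯, E♯, G♯); D5 is not a chord tone.
It is approached by step up from C♯5 and left by step down to C♯5.
Step away and step back to the same note — a neighbor tone (upper neighbor).

D5 is a neighbor tone.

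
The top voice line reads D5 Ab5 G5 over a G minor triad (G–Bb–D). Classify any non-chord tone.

Ab5 is an appoggiatura.

The harmony at that moment is G minor triad (G, Bb, D); Ab5 is not a chord tone.
It is approached by leap up from D5 and left by step down to G5.
Leap in, step out — an appoggiatura.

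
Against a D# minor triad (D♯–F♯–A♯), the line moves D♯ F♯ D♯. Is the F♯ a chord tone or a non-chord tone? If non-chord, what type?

D# minor triad contains D♯, F♯, A♯; F♯ is the third, so it is a chord tone.

Chord tone (the third of D# minor triad).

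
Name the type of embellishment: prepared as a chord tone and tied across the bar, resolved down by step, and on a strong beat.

Approach: by preparation — the pitch is first a chord tone, then held (tied or repeated) while the harmony changes under it. Departure: down by step. Metric position: strong.
A prepared dissonance that resolves downward by step — a suspension. (The same figure resolving upward would be a retardation.)

Suspension.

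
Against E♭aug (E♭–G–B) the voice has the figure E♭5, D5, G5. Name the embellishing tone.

The harmony at that moment is E♭ augmented triad (E♭, G, B); D5 is not a chord tone.
It is approached by step down from E♭5 and left by leap up to G5.
Step in, leap out — an escape tone.

D5 is an escape tone.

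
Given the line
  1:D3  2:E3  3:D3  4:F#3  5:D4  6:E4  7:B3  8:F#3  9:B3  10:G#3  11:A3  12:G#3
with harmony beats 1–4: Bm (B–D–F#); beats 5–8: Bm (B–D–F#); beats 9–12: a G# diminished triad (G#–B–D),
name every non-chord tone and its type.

The harmony at that moment is B minor triad (B, D, F#); E3 is not a chord tone.
It is approached by step up from D3 and left by step down to D3.
Step away and step back to the same note — a neighbor tone (upper neighbor).
The harmony at that moment is B minor triad (B, D, F#); E4 is not a chord tone.
It is approached by step up from D4 and left by leap down to B3.
Step in, leap out — an escape tone.
The harmony at that moment is G# diminished triad (G#, B, D); A3 is not a chord tone.
It is approached by step up from G#3 and left by step down to G#3.
Step away and step back to the same note — a neighbor tone (upper neighbor).

E3 (beat 2) — neighbor tone; E4 (beat 6) — escape tone; A3 (beat 11) — neighbor tone.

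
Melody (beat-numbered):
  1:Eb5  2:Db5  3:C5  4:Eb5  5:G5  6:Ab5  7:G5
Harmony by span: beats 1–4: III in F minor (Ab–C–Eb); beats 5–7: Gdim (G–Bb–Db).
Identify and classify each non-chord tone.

The harmony at that moment is Ab major triad (Ab, C, Eb); Db5 is not a chord tone.
It is approached by step down from Eb5 and left by step down to C5.
Step in, step out in the same direction — a passing tone.
The harmony at that moment is G diminished triad (G, Bb, Db); Ab5 is not a chord tone.
It is approached by step up from G5 and left by step down to G5.
Step away and step back to the same note — a neighbor tone (upper neighbor).

Db5 (beat 2) — passing tone; Ab5 (beat 6) — neighbor tone.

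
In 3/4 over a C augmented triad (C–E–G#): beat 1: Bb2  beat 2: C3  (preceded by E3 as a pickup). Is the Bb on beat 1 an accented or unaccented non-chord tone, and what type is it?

The harmony at that moment is C augmented triad (C, E, G#); Bb2 is not a chord tone.
It is approached by leap down from E3 and left by step up to C3.
Leap in, step out — an appoggiatura.
It falls on the downbeat, so it is accented.

Accented appoggiatura.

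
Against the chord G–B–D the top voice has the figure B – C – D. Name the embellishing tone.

The harmony at that moment is G major triad (G, B, D); C is not a chord tone.
It is approached by step up from B and left by step up to D.
Step in, step out in the same direction — a passing tone.

C is a passing tone.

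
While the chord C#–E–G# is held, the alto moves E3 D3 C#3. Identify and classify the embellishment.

The harmony at that moment is C# minor triad (C#, E, G#); D3 is not a chord tone.
It is approached by step down from E3 and left by step down to C#3.
Step in, step out in the same direction — a passing tone.

D3 is a passing tone.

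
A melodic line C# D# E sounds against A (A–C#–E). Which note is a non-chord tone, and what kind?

The harmony at that moment is A major triad (A, C#, E); D# is not a chord tone.
It is approached by step up from C# and left by step up to E.
Step in, step out in the same direction — a passing tone.

D# is a passing tone.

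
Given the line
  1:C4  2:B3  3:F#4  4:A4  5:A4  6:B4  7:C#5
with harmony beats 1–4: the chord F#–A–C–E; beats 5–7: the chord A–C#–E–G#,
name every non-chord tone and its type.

The harmony at that moment is F# half-diminished seventh chord (F#, A, C, E); B3 is not a chord tone.
It is approached by step down from C4 and left by leap up to F#4.
Step in, leap out — an escape tone.
The harmony at that moment is A major seventh chord (A, C#, E, G#); B4 is not a chord tone.
It is approached by step up from A4 and left by step up to C#5.
Step in, step out in the same direction — a passing tone.

B3 (beat 2) — escape tone; B4 (beat 6) — passing tone.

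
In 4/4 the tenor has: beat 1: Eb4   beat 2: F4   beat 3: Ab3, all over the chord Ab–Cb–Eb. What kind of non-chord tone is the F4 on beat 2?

The harmony at that moment is Ab minor triad (Ab, Cb, Eb); F4 is not a chord tone.
It is approached by step up from Eb4 and left by leap down to Ab3.
Step in, leap out, on a weak beat — an escape tone.

Escape tone.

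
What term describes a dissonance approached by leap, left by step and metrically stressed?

Appoggiatura.

Approach: by leap. Departure: by step. Metric position: strong.
Leap in, step out, in a metrically strong position — an appoggiatura. (It is the mirror image of the escape tone, which steps in and leaps out from a weak position.)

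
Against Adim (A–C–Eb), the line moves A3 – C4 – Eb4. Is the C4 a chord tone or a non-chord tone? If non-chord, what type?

A diminished triad contains A, C, Eb; C is the third, so it is a chord tone.

Chord tone (the third of A diminished triad).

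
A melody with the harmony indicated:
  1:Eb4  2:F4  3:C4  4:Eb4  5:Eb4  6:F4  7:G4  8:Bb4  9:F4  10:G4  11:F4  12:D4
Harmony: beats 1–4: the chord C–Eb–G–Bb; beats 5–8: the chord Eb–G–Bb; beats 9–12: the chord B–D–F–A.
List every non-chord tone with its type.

The harmony at that moment is C minor seventh chord (C, Eb, G, Bb); F4 is not a chord tone.
It is approached by step up from Eb4 and left by leap down to C4.
Step in, leap out — an escape tone.
The harmony at that moment is Eb major triad (Eb, G, Bb); F4 is not a chord tone.
It is approached by step up from Eb4 and left by step up to G4.
Step in, step out in the same direction — a passing tone.
The harmony at that moment is B half-diminished seventh chord (B, D, F, A); G4 is not a chord tone.
It is approached by step up from F4 and left by step down to F4.
Step away and step back to the same note — a neighbor tone (upper neighbor).

F4 (beat 2) — escape tone; F4 (beat 6) — passing tone; G4 (beat 10) — neighbor tone.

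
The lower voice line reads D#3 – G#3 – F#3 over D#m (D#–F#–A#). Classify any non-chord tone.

G#3 is an appoggiatura.

The harmony at that moment is D# minor triad (D#, F#, A#); G#3 is not a chord tone.
It is approached by leap up from D#3 and left by step down to F#3.
Leap in, step out — an appoggiatura.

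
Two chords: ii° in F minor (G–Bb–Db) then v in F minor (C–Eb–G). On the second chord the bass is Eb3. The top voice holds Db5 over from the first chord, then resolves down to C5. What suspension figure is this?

At the second chord the bass is Eb3. The suspended Db5 lies a seventh above the bass; after resolving down by step to C5, the interval above the bass becomes a sixth.
Suspension figures are named by those two intervals: 7–6.

7–6 suspension.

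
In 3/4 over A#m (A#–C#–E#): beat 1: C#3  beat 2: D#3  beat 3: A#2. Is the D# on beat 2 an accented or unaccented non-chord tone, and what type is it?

Unaccented escape tone.

The harmony at that moment is A# minor triad (A#, C#, E#); D#3 is not a chord tone.
It is approached by step up from C#3 and left by leap down to A#2.
Step in, leap out — an escape tone.
It falls on a weak beat, so it is unaccented.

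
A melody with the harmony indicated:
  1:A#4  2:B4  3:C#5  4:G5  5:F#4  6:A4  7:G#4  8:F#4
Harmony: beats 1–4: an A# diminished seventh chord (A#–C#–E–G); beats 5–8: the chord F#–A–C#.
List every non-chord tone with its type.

B4 (beat 2) — passing tone; G#4 (beat 7) — passing tone.

The harmony at that moment is A# diminished seventh chord (A#, C#, E, G); B4 is not a chord tone.
It is approached by step up from A#4 and left by step up to C#5.
Step in, step out in the same direction — a passing tone.
The harmony at that moment is F# minor triad (F#, A, C#); G#4 is not a chord tone.
It is approached by step down from A4 and left by step down to F#4.
Step in, step out in the same direction — a passing tone.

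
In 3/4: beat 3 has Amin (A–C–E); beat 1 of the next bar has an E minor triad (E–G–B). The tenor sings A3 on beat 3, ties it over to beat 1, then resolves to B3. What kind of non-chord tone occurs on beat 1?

The harmony at that moment is E minor triad (E, G, B); A3 is not a chord tone.
It is held over (the same pitch as the preceding A3) and left by step up to B3.
Held over from the previous chord and resolving up by step — a retardation.

Retardation.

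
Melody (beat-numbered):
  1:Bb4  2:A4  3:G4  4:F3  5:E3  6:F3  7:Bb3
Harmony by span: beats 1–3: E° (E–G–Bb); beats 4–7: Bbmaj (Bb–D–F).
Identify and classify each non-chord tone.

The harmony at that moment is E diminished triad (E, G, Bb); A4 is not a chord tone.
It is approached by step down from Bb4 and left by step down to G4.
Step in, step out in the same direction — a passing tone.
The harmony at that moment is Bb major triad (Bb, D, F); E3 is not a chord tone.
It is approached by step down from F3 and left by step up to F3.
Step away and step back to the same note — a neighbor tone (lower neighbor).

A4 (beat 2) — passing tone; E3 (beat 5) — neighbor tone.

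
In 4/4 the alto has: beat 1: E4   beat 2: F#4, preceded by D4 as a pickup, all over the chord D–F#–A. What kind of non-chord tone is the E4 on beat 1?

Passing tone.

The harmony at that moment is D major triad (D, F#, A); E4 is not a chord tone.
It is approached by step up from D4 and left by step up to F#4.
Step in, step out in the same direction — a passing tone.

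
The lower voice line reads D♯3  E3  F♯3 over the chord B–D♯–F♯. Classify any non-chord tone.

The harmony at that moment is B major triad (B, D♯, F♯); E3 is not a chord tone.
It is approached by step up from D♯3 and left by step up to F♯3.
Step in, step out in the same direction — a passing tone.

E3 is a passing tone.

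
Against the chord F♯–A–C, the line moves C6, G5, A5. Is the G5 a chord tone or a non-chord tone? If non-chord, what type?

Non-chord tone — an appoggiatura.

The harmony at that moment is F♯ diminished triad (F♯, A, C); G5 is not a chord tone.
It is approached by leap down from C6 and left by step up to A5.
Leap in, step out — an appoggiatura.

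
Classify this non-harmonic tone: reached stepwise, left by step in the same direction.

Passing tone.

Approach: by step. Departure: by step, continuing in the same direction.
Stepwise on both sides with no change of direction means the note fills in the space between two different chord tones — a passing tone. (Had it turned back to its starting note it would be a neighbor tone instead.)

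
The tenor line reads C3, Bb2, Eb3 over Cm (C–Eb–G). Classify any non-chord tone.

Bb2 is an escape tone.

The harmony at that moment is C minor triad (C, Eb, G); Bb2 is not a chord tone.
It is approached by step down from C3 and left by leap up to Eb3.
Step in, leap out — an escape tone.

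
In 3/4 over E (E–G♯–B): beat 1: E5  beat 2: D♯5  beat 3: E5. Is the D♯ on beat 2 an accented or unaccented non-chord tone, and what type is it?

Unaccented neighbor tone.

The harmony at that moment is E major triad (E, G♯, B); D♯5 is not a chord tone.
It is approached by step down from E5 and left by step up to E5.
Step away and step back to the same note — a neighbor tone (lower neighbor).
It falls on a weak beat, so it is unaccented.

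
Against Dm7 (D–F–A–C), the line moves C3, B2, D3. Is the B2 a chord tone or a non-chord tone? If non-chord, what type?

Non-chord tone — an escape tone.

The harmony at that moment is D minor seventh chord (D, F, A, C); B2 is not a chord tone.
It is approached by step down from C3 and left by leap up to D3.
Step in, leap out — an escape tone.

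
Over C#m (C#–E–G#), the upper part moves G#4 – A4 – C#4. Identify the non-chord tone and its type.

The harmony at that moment is C# minor triad (C#, E, G#); A4 is not a chord tone.
It is approached by step up from G#4 and left by leap down to C#4.
Step in, leap out — an escape tone.

A4 is an escape tone.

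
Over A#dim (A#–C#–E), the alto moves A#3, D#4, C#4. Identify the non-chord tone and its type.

The harmony at that moment is A# diminished triad (A#, C#, E); D#4 is not a chord tone.
It is approached by leap up from A#3 and left by step down to C#4.
Leap in, step out — an appoggiatura.

D#4 is an appoggiatura.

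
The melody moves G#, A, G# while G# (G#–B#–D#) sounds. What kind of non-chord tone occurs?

A is a neighbor tone.

The harmony at that moment is G# major triad (G#, B#, D#); A is not a chord tone.
It is approached by step up from G# and left by step down to G#.
Step away and step back to the same note — a neighbor tone (upper neighbor).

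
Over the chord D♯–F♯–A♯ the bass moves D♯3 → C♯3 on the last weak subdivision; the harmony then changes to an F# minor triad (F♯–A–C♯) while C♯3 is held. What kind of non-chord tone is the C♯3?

C♯3 is an anticipation.

The harmony at that moment is D♯ minor triad (D♯, F♯, A♯); C♯3 is not a chord tone.
It is approached by step down from D♯3 and then sustained as the same pitch into the next harmony.
Arriving early and becoming a chord tone when the harmony changes — an anticipation.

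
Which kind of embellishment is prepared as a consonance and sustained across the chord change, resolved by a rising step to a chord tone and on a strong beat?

Retardation.

Approach: by preparation — the pitch is first a chord tone, then held (tied or repeated) while the harmony changes under it. Departure: up by step. Metric position: strong.
A prepared dissonance that resolves upward by step — a retardation. (The same figure resolving downward would be a suspension.)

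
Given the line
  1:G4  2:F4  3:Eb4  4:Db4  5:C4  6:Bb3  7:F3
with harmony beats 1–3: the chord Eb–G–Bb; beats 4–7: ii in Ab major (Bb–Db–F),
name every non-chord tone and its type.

The harmony at that moment is Eb major triad (Eb, G, Bb); F4 is not a chord tone.
It is approached by step down from G4 and left by step down to Eb4.
Step in, step out in the same direction — a passing tone.
The harmony at that moment is Bb minor triad (Bb, Db, F); C4 is not a chord tone.
It is approached by step down from Db4 and left by step down to Bb3.
Step in, step out in the same direction — a passing tone.

F4 (beat 2) — passing tone; C4 (beat 5) — passing tone.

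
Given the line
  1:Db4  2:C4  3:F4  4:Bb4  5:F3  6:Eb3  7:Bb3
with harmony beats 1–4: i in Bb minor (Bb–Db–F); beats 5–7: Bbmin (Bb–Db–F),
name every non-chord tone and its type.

C4 (beat 2) — escape tone; Eb3 (beat 6) — escape tone.

The harmony at that moment is Bb minor triad (Bb, Db, F); C4 is not a chord tone.
It is approached by step down from Db4 and left by leap up to F4.
Step in, leap out — an escape tone.
The harmony at that moment is Bb minor triad (Bb, Db, F); Eb3 is not a chord tone.
It is approached by step down from F3 and left by leap up to Bb3.
Step in, leap out — an escape tone.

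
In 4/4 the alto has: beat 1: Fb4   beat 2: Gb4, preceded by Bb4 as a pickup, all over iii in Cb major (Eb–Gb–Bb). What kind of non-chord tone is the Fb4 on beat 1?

The harmony at that moment is Eb minor triad (Eb, Gb, Bb); Fb4 is not a chord tone.
It is approached by leap down from Bb4 and left by step up to Gb4.
Leap in, step out, metrically accented — an appoggiatura.

Appoggiatura.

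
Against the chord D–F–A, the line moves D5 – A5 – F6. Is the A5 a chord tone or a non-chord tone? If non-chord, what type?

Chord tone (the fifth of D minor triad).

D minor triad contains D, F, A; A is the fifth, so it is a chord tone.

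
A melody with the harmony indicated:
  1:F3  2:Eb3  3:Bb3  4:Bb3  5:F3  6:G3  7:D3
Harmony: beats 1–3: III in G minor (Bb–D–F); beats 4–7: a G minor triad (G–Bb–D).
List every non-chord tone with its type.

Eb3 (beat 2) — escape tone; F3 (beat 5) — appoggiatura.

The harmony at that moment is Bb major triad (Bb, D, F); Eb3 is not a chord tone.
It is approached by step down from F3 and left by leap up to Bb3.
Step in, leap out — an escape tone.
The harmony at that moment is G minor triad (G, Bb, D); F3 is not a chord tone.
It is approached by leap down from Bb3 and left by step up to G3.
Leap in, step out — an appoggiatura.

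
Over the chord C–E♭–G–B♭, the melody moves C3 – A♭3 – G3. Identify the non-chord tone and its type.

The harmony at that moment is C minor seventh chord (C, E♭, G, B♭); A♭3 is not a chord tone.
It is approached by leap up from C3 and left by step down to G3.
Leap in, step out — an appoggiatura.

A♭3 is an appoggiatura.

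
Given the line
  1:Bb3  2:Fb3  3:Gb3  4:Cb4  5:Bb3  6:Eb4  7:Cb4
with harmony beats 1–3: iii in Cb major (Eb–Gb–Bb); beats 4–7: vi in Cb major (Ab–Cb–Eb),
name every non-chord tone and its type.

Fb3 (beat 2) — appoggiatura; Bb3 (beat 5) — escape tone.

The harmony at that moment is Eb minor triad (Eb, Gb, Bb); Fb3 is not a chord tone.
It is approached by leap down from Bb3 and left by step up to Gb3.
Leap in, step out — an appoggiatura.
The harmony at that moment is Ab minor triad (Ab, Cb, Eb); Bb3 is not a chord tone.
It is approached by step down from Cb4 and left by leap up to Eb4.
Step in, leap out — an escape tone.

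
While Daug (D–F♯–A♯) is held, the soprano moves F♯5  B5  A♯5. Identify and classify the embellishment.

The harmony at that moment is D augmented triad (D, F♯, A♯); B5 is not a chord tone.
It is approached by leap up from F♯5 and left by step down to A♯5.
Leap in, step out — an appoggiatura.

B5 is an appoggiatura.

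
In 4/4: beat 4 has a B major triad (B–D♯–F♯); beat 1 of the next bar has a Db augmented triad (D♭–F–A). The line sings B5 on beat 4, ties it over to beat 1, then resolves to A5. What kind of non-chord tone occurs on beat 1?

Suspension.

The harmony at that moment is D♭ augmented triad (D♭, F, A); B5 is not a chord tone.
It is held over (the same pitch as the preceding B5) and left by step down to A5.
Held over from the previous chord and resolving down by step — a suspension.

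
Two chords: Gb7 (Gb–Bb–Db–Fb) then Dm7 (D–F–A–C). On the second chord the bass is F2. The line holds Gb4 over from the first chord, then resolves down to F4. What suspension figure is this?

9–8 suspension.

At the second chord the bass is F2. The suspended Gb4 lies a ninth above the bass; after resolving down by step to F4, the interval above the bass becomes an octave.
Suspension figures are named by those two intervals: 9–8.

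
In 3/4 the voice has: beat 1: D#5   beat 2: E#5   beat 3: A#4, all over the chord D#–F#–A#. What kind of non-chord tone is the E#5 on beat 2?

The harmony at that moment is D# minor triad (D#, F#, A#); E#5 is not a chord tone.
It is approached by step up from D#5 and left by leap down to A#4.
Step in, leap out, on a weak beat — an escape tone.

Escape tone.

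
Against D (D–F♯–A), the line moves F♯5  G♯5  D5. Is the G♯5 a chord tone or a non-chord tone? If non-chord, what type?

Non-chord tone — an escape tone.

The harmony at that moment is D major triad (D, F♯, A); G♯5 is not a chord tone.
It is approached by step up from F♯5 and left by leap down to D5.
Step in, leap out — an escape tone.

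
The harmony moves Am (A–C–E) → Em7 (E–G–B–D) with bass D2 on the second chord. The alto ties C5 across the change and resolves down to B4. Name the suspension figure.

7–6 suspension.

At the second chord the bass is D2. The suspended C5 lies a seventh above the bass; after resolving down by step to B4, the interval above the bass becomes a sixth.
Suspension figures are named by those two intervals: 7–6.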